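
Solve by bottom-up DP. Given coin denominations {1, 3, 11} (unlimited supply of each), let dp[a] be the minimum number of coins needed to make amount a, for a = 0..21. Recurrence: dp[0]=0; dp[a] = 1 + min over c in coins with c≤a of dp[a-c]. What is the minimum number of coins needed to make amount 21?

 a  0  1  2  3  4  5  6  7  8  9 10 11 12 13 14 15 16 17 18 19 20 21
dp  0  1  2  1  2  3  2  3  4  3  4  1  2  3  2  3  4  3  4  5  4  5

5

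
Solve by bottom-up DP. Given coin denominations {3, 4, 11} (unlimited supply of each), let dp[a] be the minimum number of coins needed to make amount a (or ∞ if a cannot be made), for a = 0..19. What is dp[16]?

4

 a  0  1  2  3  4  5  6  7  8  9 10 11 12 13 14 15 16 17 18 19
dp  0  -  -  1  1  -  2  2  2  3  3  1  3  4  2  2  4  3  3  3
(- denotes ∞ / unreachable)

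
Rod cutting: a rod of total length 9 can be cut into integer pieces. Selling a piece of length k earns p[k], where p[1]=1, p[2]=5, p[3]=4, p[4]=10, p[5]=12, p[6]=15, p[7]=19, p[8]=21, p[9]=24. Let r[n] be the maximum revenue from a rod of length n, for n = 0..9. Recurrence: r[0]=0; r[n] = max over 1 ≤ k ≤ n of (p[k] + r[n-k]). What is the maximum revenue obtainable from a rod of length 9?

24

   n    0    1    2    3    4    5    6    7    8    9
r[n]    0    1    5    6   10   12   15   19   21   24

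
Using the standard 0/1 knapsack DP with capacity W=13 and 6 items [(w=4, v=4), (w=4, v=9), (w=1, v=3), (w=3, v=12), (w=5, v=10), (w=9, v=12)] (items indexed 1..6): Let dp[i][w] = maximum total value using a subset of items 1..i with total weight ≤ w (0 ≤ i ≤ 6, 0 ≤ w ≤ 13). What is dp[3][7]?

12

i\w   0   1   2   3   4   5   6   7   8   9  10  11  12  13
  0   0   0   0   0   0   0   0   0   0   0   0   0   0   0
  1   0   0   0   0   4   4   4   4   4   4   4   4   4   4
  2   0   0   0   0   9   9   9   9  13  13  13  13  13  13
  3   0   3   3   3   9  12  12  12  13  16  16  16  16  16
  4   0   3   3  12  15  15  15  21  24  24  24  25  28  28
  5   0   3   3  12  15  15  15  21  24  25  25  25  31  34
  6   0   3   3  12  15  15  15  21  24  25  25  25  31  34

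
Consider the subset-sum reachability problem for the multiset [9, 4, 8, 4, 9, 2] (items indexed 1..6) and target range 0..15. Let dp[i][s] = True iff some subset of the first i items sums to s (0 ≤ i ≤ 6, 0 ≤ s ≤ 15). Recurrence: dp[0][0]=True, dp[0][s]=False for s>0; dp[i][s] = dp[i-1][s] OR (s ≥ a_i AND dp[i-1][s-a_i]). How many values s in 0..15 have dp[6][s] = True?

12

i\s   0   1   2   3   4   5   6   7   8   9  10  11  12  13  14  15
  0   T   F   F   F   F   F   F   F   F   F   F   F   F   F   F   F
  1   T   F   F   F   F   F   F   F   F   T   F   F   F   F   F   F
  2   T   F   F   F   T   F   F   F   F   T   F   F   F   T   F   F
  3   T   F   F   F   T   F   F   F   T   T   F   F   T   T   F   F
  4   T   F   F   F   T   F   F   F   T   T   F   F   T   T   F   F
  5   T   F   F   F   T   F   F   F   T   T   F   F   T   T   F   F
  6   T   F   T   F   T   F   T   F   T   T   T   T   T   T   T   T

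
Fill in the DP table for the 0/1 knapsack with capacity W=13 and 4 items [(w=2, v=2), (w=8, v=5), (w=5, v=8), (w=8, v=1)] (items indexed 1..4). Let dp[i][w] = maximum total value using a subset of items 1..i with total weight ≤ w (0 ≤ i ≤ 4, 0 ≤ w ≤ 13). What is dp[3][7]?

i\w   0   1   2   3   4   5   6   7   8   9  10  11  12  13
  0   0   0   0   0   0   0   0   0   0   0   0   0   0   0
  1   0   0   2   2   2   2   2   2   2   2   2   2   2   2
  2   0   0   2   2   2   2   2   2   5   5   7   7   7   7
  3   0   0   2   2   2   8   8  10  10  10  10  10  10  13
  4   0   0   2   2   2   8   8  10  10  10  10  10  10  13

10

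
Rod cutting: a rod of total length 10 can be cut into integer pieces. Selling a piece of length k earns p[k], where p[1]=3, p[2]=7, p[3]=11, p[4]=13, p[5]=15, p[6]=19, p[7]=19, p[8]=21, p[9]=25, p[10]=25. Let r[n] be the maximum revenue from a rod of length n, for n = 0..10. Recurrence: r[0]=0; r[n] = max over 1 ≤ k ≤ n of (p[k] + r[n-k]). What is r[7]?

   n    0    1    2    3    4    5    6    7    8    9   10
r[n]    0    3    7   11   14   18   22   25   29   33   36

25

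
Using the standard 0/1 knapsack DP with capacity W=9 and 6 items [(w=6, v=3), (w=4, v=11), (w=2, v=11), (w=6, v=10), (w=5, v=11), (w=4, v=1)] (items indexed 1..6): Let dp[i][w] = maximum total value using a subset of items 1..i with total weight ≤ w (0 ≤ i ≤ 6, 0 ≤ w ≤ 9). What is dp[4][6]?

i\w   0   1   2   3   4   5   6   7   8   9
  0   0   0   0   0   0   0   0   0   0   0
  1   0   0   0   0   0   0   3   3   3   3
  2   0   0   0   0  11  11  11  11  11  11
  3   0   0  11  11  11  11  22  22  22  22
  4   0   0  11  11  11  11  22  22  22  22
  5   0   0  11  11  11  11  22  22  22  22
  6   0   0  11  11  11  11  22  22  22  22

22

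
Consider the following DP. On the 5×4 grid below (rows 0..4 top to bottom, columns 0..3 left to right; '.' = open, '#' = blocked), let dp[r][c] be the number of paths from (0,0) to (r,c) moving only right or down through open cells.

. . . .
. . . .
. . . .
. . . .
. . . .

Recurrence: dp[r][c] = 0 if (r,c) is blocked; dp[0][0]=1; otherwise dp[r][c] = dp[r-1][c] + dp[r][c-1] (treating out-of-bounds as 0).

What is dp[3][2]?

10

r\c   0   1   2   3
  0   1   1   1   1
  1   1   2   3   4
  2   1   3   6  10
  3   1   4  10  20
  4   1   5  15  35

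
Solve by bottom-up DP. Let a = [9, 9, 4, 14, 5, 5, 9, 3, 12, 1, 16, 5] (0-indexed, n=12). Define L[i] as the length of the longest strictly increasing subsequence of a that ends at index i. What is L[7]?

1

   i    0    1    2    3    4    5    6    7    8    9   10   11
a[i]    9    9    4   14    5    5    9    3   12    1   16    5
L[i]    1    1    1    2    2    2    3    1    4    1    5    2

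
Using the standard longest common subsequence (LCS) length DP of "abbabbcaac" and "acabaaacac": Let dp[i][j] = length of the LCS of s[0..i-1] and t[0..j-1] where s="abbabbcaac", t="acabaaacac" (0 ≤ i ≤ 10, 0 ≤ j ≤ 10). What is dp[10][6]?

   ''  a  c  a  b  a  a  a  c  a  c
''  0  0  0  0  0  0  0  0  0  0  0
 a  0  1  1  1  1  1  1  1  1  1  1
 b  0  1  1  1  2  2  2  2  2  2  2
 b  0  1  1  1  2  2  2  2  2  2  2
 a  0  1  1  2  2  3  3  3  3  3  3
 b  0  1  1  2  3  3  3  3  3  3  3
 b  0  1  1  2  3  3  3  3  3  3  3
 c  0  1  2  2  3  3  3  3  4  4  4
 a  0  1  2  3  3  4  4  4  4  5  5
 a  0  1  2  3  3  4  5  5  5  5  5
 c  0  1  2  3  3  4  5  5  6  6  6

5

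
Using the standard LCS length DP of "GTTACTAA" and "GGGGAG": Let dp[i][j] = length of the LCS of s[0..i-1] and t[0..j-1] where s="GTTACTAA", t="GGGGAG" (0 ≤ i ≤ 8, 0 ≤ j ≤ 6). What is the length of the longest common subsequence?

   ''  G  G  G  G  A  G
''  0  0  0  0  0  0  0
 G  0  1  1  1  1  1  1
 T  0  1  1  1  1  1  1
 T  0  1  1  1  1  1  1
 A  0  1  1  1  1  2  2
 C  0  1  1  1  1  2  2
 T  0  1  1  1  1  2  2
 A  0  1  1  1  1  2  2
 A  0  1  1  1  1  2  2

2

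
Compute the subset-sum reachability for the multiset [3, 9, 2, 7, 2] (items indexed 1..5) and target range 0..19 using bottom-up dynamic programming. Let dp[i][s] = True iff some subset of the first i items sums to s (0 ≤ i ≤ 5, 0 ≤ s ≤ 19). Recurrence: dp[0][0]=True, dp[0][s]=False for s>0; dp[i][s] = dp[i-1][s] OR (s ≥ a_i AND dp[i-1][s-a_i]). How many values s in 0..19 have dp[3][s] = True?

i\s   0   1   2   3   4   5   6   7   8   9  10  11  12  13  14  15  16  17  18  19
  0   T   F   F   F   F   F   F   F   F   F   F   F   F   F   F   F   F   F   F   F
  1   T   F   F   T   F   F   F   F   F   F   F   F   F   F   F   F   F   F   F   F
  2   T   F   F   T   F   F   F   F   F   T   F   F   T   F   F   F   F   F   F   F
  3   T   F   T   T   F   T   F   F   F   T   F   T   T   F   T   F   F   F   F   F
  4   T   F   T   T   F   T   F   T   F   T   T   T   T   F   T   F   T   F   T   T
  5   T   F   T   T   T   T   F   T   F   T   T   T   T   T   T   F   T   F   T   T

8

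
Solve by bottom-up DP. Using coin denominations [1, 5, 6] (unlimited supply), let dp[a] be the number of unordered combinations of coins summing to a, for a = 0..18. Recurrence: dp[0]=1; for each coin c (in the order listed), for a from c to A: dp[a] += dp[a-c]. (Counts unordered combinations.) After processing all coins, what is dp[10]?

after  coin     0     1     2     3     4     5     6     7     8     9    10    11    12    13    14    15    16    17    18
          1     1     1     1     1     1     1     1     1     1     1     1     1     1     1     1     1     1     1     1
          5     1     1     1     1     1     2     2     2     2     2     3     3     3     3     3     4     4     4     4
          6     1     1     1     1     1     2     3     3     3     3     4     5     6     6     6     7     8     9    10

4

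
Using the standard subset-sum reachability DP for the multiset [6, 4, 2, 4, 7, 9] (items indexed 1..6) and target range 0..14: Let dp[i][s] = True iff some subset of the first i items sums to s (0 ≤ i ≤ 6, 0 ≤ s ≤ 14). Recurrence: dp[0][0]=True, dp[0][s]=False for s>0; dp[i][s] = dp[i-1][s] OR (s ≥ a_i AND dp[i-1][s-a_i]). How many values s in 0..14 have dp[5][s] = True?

i\s   0   1   2   3   4   5   6   7   8   9  10  11  12  13  14
  0   T   F   F   F   F   F   F   F   F   F   F   F   F   F   F
  1   T   F   F   F   F   F   T   F   F   F   F   F   F   F   F
  2   T   F   F   F   T   F   T   F   F   F   T   F   F   F   F
  3   T   F   T   F   T   F   T   F   T   F   T   F   T   F   F
  4   T   F   T   F   T   F   T   F   T   F   T   F   T   F   T
  5   T   F   T   F   T   F   T   T   T   T   T   T   T   T   T
  6   T   F   T   F   T   F   T   T   T   T   T   T   T   T   T

12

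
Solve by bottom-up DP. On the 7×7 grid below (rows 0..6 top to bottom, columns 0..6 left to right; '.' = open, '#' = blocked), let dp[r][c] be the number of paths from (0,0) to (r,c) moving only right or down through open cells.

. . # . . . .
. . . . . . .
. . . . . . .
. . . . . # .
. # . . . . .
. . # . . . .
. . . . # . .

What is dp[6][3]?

27

r\c   0   1   2   3   4   5   6
  0   1   1   0   0   0   0   0
  1   1   2   2   2   2   2   2
  2   1   3   5   7   9  11  13
  3   1   4   9  16  25   0  13
  4   1   0   9  25  50  50  63
  5   1   1   0  25  75 125 188
  6   1   2   2  27   0 125 313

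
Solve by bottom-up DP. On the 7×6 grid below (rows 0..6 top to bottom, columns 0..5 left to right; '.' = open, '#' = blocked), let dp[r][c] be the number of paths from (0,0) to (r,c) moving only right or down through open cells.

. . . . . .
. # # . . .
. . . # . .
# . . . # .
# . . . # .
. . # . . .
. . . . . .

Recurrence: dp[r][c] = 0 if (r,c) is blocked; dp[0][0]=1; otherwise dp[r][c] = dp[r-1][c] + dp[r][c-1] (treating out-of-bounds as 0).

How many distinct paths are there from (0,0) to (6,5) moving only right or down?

21

r\c   0   1   2   3   4   5
  0   1   1   1   1   1   1
  1   1   0   0   1   2   3
  2   1   1   1   0   2   5
  3   0   1   2   2   0   5
  4   0   1   3   5   0   5
  5   0   1   0   5   5  10
  6   0   1   1   6  11  21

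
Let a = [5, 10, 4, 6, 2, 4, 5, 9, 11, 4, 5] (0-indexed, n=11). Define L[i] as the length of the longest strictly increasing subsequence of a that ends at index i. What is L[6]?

3

   i    0    1    2    3    4    5    6    7    8    9   10
a[i]    5   10    4    6    2    4    5    9   11    4    5
L[i]    1    2    1    2    1    2    3    4    5    2    3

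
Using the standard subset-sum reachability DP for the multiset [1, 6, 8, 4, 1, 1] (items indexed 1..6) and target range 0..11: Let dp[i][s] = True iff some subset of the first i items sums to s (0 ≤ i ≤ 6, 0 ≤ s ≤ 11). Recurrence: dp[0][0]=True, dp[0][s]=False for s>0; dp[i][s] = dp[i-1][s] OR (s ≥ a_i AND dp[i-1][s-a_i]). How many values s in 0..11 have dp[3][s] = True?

i\s   0   1   2   3   4   5   6   7   8   9  10  11
  0   T   F   F   F   F   F   F   F   F   F   F   F
  1   T   T   F   F   F   F   F   F   F   F   F   F
  2   T   T   F   F   F   F   T   T   F   F   F   F
  3   T   T   F   F   F   F   T   T   T   T   F   F
  4   T   T   F   F   T   T   T   T   T   T   T   T
  5   T   T   T   F   T   T   T   T   T   T   T   T
  6   T   T   T   T   T   T   T   T   T   T   T   T

6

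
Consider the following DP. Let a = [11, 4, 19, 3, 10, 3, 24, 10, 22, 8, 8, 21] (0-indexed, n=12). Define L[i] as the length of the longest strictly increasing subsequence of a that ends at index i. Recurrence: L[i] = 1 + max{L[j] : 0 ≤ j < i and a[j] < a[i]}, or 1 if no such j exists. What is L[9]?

2

   i    0    1    2    3    4    5    6    7    8    9   10   11
a[i]   11    4   19    3   10    3   24   10   22    8    8   21
L[i]    1    1    2    1    2    1    3    2    3    2    2    3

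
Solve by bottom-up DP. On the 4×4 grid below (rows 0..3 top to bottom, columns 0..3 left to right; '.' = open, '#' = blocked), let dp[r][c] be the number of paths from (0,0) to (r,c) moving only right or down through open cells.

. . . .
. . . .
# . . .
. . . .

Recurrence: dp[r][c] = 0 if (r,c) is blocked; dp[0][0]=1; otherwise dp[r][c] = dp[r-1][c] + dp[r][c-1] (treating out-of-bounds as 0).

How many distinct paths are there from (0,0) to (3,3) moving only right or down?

16

r\c   0   1   2   3
  0   1   1   1   1
  1   1   2   3   4
  2   0   2   5   9
  3   0   2   7  16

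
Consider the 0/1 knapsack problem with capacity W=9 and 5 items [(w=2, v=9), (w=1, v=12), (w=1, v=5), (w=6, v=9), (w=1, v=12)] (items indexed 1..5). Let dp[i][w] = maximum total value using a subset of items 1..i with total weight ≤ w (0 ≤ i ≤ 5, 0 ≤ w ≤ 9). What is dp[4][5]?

26

i\w   0   1   2   3   4   5   6   7   8   9
  0   0   0   0   0   0   0   0   0   0   0
  1   0   0   9   9   9   9   9   9   9   9
  2   0  12  12  21  21  21  21  21  21  21
  3   0  12  17  21  26  26  26  26  26  26
  4   0  12  17  21  26  26  26  26  26  30
  5   0  12  24  29  33  38  38  38  38  38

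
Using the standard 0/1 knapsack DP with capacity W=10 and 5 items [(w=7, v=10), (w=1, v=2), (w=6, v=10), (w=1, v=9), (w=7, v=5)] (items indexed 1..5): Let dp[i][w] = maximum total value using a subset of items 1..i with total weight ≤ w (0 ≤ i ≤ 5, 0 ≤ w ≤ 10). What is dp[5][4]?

11

i\w   0   1   2   3   4   5   6   7   8   9  10
  0   0   0   0   0   0   0   0   0   0   0   0
  1   0   0   0   0   0   0   0  10  10  10  10
  2   0   2   2   2   2   2   2  10  12  12  12
  3   0   2   2   2   2   2  10  12  12  12  12
  4   0   9  11  11  11  11  11  19  21  21  21
  5   0   9  11  11  11  11  11  19  21  21  21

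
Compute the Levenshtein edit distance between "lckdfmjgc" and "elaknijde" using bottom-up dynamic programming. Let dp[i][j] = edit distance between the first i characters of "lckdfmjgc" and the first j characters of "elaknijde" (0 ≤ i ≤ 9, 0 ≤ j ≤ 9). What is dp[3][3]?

3

   ''  e  l  a  k  n  i  j  d  e
''  0  1  2  3  4  5  6  7  8  9
 l  1  1  1  2  3  4  5  6  7  8
 c  2  2  2  2  3  4  5  6  7  8
 k  3  3  3  3  2  3  4  5  6  7
 d  4  4  4  4  3  3  4  5  5  6
 f  5  5  5  5  4  4  4  5  6  6
 m  6  6  6  6  5  5  5  5  6  7
 j  7  7  7  7  6  6  6  5  6  7
 g  8  8  8  8  7  7  7  6  6  7
 c  9  9  9  9  8  8  8  7  7  7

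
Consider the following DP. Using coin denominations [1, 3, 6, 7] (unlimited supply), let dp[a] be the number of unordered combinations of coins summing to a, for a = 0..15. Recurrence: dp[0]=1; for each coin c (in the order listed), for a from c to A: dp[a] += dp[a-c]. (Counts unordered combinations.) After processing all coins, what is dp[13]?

after  coin     0     1     2     3     4     5     6     7     8     9    10    11    12    13    14    15
          1     1     1     1     1     1     1     1     1     1     1     1     1     1     1     1     1
          3     1     1     1     2     2     2     3     3     3     4     4     4     5     5     5     6
          6     1     1     1     2     2     2     4     4     4     6     6     6     9     9     9    12
          7     1     1     1     2     2     2     4     5     5     7     8     8    11    13    14    17

13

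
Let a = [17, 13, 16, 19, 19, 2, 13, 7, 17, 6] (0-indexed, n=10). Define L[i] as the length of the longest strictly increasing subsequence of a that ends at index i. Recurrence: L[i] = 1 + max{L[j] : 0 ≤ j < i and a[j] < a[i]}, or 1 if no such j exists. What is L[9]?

   i    0    1    2    3    4    5    6    7    8    9
a[i]   17   13   16   19   19    2   13    7   17    6
L[i]    1    1    2    3    3    1    2    2    3    2

2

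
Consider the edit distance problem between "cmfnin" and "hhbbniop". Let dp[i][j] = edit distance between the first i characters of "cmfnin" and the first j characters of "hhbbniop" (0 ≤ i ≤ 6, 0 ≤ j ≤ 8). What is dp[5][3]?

5

   ''  h  h  b  b  n  i  o  p
''  0  1  2  3  4  5  6  7  8
 c  1  1  2  3  4  5  6  7  8
 m  2  2  2  3  4  5  6  7  8
 f  3  3  3  3  4  5  6  7  8
 n  4  4  4  4  4  4  5  6  7
 i  5  5  5  5  5  5  4  5  6
 n  6  6  6  6  6  5  5  5  6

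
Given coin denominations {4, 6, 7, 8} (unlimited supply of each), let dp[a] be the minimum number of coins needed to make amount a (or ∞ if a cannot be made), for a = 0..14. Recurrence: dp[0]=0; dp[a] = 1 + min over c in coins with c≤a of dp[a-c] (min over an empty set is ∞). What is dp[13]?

 a  0  1  2  3  4  5  6  7  8  9 10 11 12 13 14
dp  0  -  -  -  1  -  1  1  1  -  2  2  2  2  2
(- denotes ∞ / unreachable)

2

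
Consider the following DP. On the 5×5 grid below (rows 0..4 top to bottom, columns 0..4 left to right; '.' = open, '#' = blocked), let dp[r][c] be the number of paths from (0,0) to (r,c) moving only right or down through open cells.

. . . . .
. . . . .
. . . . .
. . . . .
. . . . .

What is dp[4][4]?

70

r\c   0   1   2   3   4
  0   1   1   1   1   1
  1   1   2   3   4   5
  2   1   3   6  10  15
  3   1   4  10  20  35
  4   1   5  15  35  70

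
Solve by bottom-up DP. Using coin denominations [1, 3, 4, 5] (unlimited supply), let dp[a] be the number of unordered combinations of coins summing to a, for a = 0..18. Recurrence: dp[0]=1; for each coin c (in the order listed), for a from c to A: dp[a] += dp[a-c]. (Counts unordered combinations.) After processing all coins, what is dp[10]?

12

after  coin     0     1     2     3     4     5     6     7     8     9    10    11    12    13    14    15    16    17    18
          1     1     1     1     1     1     1     1     1     1     1     1     1     1     1     1     1     1     1     1
          3     1     1     1     2     2     2     3     3     3     4     4     4     5     5     5     6     6     6     7
          4     1     1     1     2     3     3     4     5     6     7     8     9    11    12    13    15    17    18    20
          5     1     1     1     2     3     4     5     6     8    10    12    14    17    20    23    27    31    35    40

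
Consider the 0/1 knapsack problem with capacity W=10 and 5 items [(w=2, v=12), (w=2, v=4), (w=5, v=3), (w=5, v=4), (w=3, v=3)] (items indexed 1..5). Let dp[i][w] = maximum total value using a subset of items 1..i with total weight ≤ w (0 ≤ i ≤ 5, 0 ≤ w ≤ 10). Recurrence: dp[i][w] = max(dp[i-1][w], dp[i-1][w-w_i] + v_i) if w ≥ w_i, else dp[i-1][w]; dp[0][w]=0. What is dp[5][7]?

19

i\w   0   1   2   3   4   5   6   7   8   9  10
  0   0   0   0   0   0   0   0   0   0   0   0
  1   0   0  12  12  12  12  12  12  12  12  12
  2   0   0  12  12  16  16  16  16  16  16  16
  3   0   0  12  12  16  16  16  16  16  19  19
  4   0   0  12  12  16  16  16  16  16  20  20
  5   0   0  12  12  16  16  16  19  19  20  20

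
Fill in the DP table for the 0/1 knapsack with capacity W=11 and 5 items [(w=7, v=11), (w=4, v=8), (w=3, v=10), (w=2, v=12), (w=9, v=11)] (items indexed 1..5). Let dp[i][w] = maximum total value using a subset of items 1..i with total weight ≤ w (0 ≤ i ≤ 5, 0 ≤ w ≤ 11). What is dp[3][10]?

21

i\w   0   1   2   3   4   5   6   7   8   9  10  11
  0   0   0   0   0   0   0   0   0   0   0   0   0
  1   0   0   0   0   0   0   0  11  11  11  11  11
  2   0   0   0   0   8   8   8  11  11  11  11  19
  3   0   0   0  10  10  10  10  18  18  18  21  21
  4   0   0  12  12  12  22  22  22  22  30  30  30
  5   0   0  12  12  12  22  22  22  22  30  30  30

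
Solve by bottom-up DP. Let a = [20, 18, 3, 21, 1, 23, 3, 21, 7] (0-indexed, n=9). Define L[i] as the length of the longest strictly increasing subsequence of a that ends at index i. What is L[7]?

   i    0    1    2    3    4    5    6    7    8
a[i]   20   18    3   21    1   23    3   21    7
L[i]    1    1    1    2    1    3    2    3    3

3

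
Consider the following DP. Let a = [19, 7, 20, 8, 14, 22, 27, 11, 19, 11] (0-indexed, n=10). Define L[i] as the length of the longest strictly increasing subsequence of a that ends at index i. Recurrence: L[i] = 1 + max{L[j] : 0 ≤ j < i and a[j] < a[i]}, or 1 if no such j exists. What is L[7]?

   i    0    1    2    3    4    5    6    7    8    9
a[i]   19    7   20    8   14   22   27   11   19   11
L[i]    1    1    2    2    3    4    5    3    4    3

3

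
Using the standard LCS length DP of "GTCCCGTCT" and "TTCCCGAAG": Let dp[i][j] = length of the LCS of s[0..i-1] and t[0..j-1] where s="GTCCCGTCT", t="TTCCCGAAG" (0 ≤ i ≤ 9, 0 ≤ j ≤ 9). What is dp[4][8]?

   ''  T  T  C  C  C  G  A  A  G
''  0  0  0  0  0  0  0  0  0  0
 G  0  0  0  0  0  0  1  1  1  1
 T  0  1  1  1  1  1  1  1  1  1
 C  0  1  1  2  2  2  2  2  2  2
 C  0  1  1  2  3  3  3  3  3  3
 C  0  1  1  2  3  4  4  4  4  4
 G  0  1  1  2  3  4  5  5  5  5
 T  0  1  2  2  3  4  5  5  5  5
 C  0  1  2  3  3  4  5  5  5  5
 T  0  1  2  3  3  4  5  5  5  5

3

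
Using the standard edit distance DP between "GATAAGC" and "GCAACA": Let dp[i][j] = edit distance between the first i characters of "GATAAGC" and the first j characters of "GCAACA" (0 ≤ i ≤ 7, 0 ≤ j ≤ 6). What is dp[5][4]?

   ''  G  C  A  A  C  A
''  0  1  2  3  4  5  6
 G  1  0  1  2  3  4  5
 A  2  1  1  1  2  3  4
 T  3  2  2  2  2  3  4
 A  4  3  3  2  2  3  3
 A  5  4  4  3  2  3  3
 G  6  5  5  4  3  3  4
 C  7  6  5  5  4  3  4

2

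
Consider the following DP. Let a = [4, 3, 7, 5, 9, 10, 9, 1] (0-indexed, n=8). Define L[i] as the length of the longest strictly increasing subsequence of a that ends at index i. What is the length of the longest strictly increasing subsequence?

4

   i    0    1    2    3    4    5    6    7
a[i]    4    3    7    5    9   10    9    1
L[i]    1    1    2    2    3    4    3    1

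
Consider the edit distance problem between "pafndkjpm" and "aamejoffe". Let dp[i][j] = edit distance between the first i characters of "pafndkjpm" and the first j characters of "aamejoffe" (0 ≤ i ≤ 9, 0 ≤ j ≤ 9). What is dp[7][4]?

6

   ''  a  a  m  e  j  o  f  f  e
''  0  1  2  3  4  5  6  7  8  9
 p  1  1  2  3  4  5  6  7  8  9
 a  2  1  1  2  3  4  5  6  7  8
 f  3  2  2  2  3  4  5  5  6  7
 n  4  3  3  3  3  4  5  6  6  7
 d  5  4  4  4  4  4  5  6  7  7
 k  6  5  5  5  5  5  5  6  7  8
 j  7  6  6  6  6  5  6  6  7  8
 p  8  7  7  7  7  6  6  7  7  8
 m  9  8  8  7  8  7  7  7  8  8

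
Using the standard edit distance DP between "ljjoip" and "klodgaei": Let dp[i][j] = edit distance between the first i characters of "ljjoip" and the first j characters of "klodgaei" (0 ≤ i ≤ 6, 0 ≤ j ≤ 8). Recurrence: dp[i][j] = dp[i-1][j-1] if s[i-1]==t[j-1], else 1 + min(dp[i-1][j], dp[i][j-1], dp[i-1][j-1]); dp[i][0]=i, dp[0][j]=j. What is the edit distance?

   ''  k  l  o  d  g  a  e  i
''  0  1  2  3  4  5  6  7  8
 l  1  1  1  2  3  4  5  6  7
 j  2  2  2  2  3  4  5  6  7
 j  3  3  3  3  3  4  5  6  7
 o  4  4  4  3  4  4  5  6  7
 i  5  5  5  4  4  5  5  6  6
 p  6  6  6  5  5  5  6  6  7

7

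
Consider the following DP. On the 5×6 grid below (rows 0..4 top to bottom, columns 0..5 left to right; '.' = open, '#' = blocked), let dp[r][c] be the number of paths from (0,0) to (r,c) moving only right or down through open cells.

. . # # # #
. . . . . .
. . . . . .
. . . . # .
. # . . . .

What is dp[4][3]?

25

r\c   0   1   2   3   4   5
  0   1   1   0   0   0   0
  1   1   2   2   2   2   2
  2   1   3   5   7   9  11
  3   1   4   9  16   0  11
  4   1   0   9  25  25  36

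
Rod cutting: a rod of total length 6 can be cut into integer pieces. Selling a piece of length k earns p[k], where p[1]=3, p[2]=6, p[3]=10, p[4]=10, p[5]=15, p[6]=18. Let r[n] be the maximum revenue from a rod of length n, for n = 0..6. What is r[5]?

16

   n    0    1    2    3    4    5    6
r[n]    0    3    6   10   13   16   20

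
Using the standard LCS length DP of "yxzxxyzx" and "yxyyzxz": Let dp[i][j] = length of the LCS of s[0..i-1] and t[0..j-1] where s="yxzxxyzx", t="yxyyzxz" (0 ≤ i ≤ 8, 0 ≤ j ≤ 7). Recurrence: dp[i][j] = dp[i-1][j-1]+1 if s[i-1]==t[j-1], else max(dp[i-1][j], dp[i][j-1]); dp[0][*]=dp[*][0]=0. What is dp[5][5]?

3

   ''  y  x  y  y  z  x  z
''  0  0  0  0  0  0  0  0
 y  0  1  1  1  1  1  1  1
 x  0  1  2  2  2  2  2  2
 z  0  1  2  2  2  3  3  3
 x  0  1  2  2  2  3  4  4
 x  0  1  2  2  2  3  4  4
 y  0  1  2  3  3  3  4  4
 z  0  1  2  3  3  4  4  5
 x  0  1  2  3  3  4  5  5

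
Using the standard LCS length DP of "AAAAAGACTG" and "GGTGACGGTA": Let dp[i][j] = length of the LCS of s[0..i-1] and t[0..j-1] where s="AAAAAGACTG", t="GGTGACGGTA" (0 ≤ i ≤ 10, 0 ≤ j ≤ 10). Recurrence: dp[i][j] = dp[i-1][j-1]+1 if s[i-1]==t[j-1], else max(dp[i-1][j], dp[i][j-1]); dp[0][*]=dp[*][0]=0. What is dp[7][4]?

   ''  G  G  T  G  A  C  G  G  T  A
''  0  0  0  0  0  0  0  0  0  0  0
 A  0  0  0  0  0  1  1  1  1  1  1
 A  0  0  0  0  0  1  1  1  1  1  2
 A  0  0  0  0  0  1  1  1  1  1  2
 A  0  0  0  0  0  1  1  1  1  1  2
 A  0  0  0  0  0  1  1  1  1  1  2
 G  0  1  1  1  1  1  1  2  2  2  2
 A  0  1  1  1  1  2  2  2  2  2  3
 C  0  1  1  1  1  2  3  3  3  3  3
 T  0  1  1  2  2  2  3  3  3  4  4
 G  0  1  2  2  3  3  3  4  4  4  4

1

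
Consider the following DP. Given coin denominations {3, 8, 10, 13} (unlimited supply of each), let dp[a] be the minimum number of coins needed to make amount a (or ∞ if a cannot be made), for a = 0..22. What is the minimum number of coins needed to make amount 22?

4

 a  0  1  2  3  4  5  6  7  8  9 10 11 12 13 14 15 16 17 18 19 20 21 22
dp  0  -  -  1  -  -  2  -  1  3  1  2  4  1  3  5  2  4  2  3  2  2  4
(- denotes ∞ / unreachable)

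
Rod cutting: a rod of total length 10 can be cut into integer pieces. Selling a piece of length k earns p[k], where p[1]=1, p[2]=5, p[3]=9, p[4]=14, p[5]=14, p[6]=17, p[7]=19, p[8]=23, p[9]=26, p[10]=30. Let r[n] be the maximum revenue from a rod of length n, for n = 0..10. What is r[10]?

   n    0    1    2    3    4    5    6    7    8    9   10
r[n]    0    1    5    9   14   15   19   23   28   29   33

33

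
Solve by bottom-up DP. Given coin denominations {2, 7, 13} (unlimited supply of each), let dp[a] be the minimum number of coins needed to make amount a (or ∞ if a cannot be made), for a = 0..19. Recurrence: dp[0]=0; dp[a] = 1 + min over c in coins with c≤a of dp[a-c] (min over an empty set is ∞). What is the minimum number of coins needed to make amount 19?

4

 a  0  1  2  3  4  5  6  7  8  9 10 11 12 13 14 15 16 17 18 19
dp  0  -  1  -  2  -  3  1  4  2  5  3  6  1  2  2  3  3  4  4
(- denotes ∞ / unreachable)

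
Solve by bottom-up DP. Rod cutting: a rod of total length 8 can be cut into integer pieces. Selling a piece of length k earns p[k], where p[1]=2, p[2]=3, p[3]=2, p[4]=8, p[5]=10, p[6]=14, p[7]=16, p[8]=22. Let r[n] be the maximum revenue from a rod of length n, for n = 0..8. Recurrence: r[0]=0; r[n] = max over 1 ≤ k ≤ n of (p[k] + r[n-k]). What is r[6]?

   n    0    1    2    3    4    5    6    7    8
r[n]    0    2    4    6    8   10   14   16   22

14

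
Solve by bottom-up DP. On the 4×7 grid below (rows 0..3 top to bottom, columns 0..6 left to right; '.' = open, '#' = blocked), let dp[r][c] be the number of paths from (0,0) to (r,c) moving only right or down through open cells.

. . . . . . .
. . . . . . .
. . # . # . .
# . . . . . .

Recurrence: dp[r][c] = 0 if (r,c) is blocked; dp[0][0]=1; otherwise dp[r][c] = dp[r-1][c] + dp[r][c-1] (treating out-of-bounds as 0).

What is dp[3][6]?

26

r\c   0   1   2   3   4   5   6
  0   1   1   1   1   1   1   1
  1   1   2   3   4   5   6   7
  2   1   3   0   4   0   6  13
  3   0   3   3   7   7  13  26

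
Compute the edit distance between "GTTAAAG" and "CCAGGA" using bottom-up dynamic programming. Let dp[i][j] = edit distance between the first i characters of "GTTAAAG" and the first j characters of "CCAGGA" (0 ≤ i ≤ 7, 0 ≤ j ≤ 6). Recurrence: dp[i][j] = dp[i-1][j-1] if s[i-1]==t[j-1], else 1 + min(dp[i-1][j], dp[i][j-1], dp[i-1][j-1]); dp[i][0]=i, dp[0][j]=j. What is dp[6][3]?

5

   ''  C  C  A  G  G  A
''  0  1  2  3  4  5  6
 G  1  1  2  3  3  4  5
 T  2  2  2  3  4  4  5
 T  3  3  3  3  4  5  5
 A  4  4  4  3  4  5  5
 A  5  5  5  4  4  5  5
 A  6  6  6  5  5  5  5
 G  7  7  7  6  5  5  6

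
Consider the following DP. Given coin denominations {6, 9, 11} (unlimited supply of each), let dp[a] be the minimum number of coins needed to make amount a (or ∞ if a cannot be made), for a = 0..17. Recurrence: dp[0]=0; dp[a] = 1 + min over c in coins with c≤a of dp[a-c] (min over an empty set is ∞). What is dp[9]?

1

 a  0  1  2  3  4  5  6  7  8  9 10 11 12 13 14 15 16 17
dp  0  -  -  -  -  -  1  -  -  1  -  1  2  -  -  2  -  2
(- denotes ∞ / unreachable)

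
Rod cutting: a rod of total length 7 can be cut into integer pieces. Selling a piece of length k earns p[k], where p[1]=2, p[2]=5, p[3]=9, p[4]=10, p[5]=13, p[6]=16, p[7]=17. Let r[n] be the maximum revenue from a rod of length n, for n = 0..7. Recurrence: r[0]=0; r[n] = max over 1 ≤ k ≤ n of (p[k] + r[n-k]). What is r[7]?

20

   n    0    1    2    3    4    5    6    7
r[n]    0    2    5    9   11   14   18   20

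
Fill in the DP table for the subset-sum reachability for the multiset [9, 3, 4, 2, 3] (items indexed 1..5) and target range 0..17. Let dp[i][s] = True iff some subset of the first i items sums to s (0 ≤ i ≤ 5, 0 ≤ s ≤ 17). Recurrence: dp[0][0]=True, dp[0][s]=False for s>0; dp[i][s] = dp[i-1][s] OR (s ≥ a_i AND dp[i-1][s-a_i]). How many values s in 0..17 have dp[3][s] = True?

i\s   0   1   2   3   4   5   6   7   8   9  10  11  12  13  14  15  16  17
  0   T   F   F   F   F   F   F   F   F   F   F   F   F   F   F   F   F   F
  1   T   F   F   F   F   F   F   F   F   T   F   F   F   F   F   F   F   F
  2   T   F   F   T   F   F   F   F   F   T   F   F   T   F   F   F   F   F
  3   T   F   F   T   T   F   F   T   F   T   F   F   T   T   F   F   T   F
  4   T   F   T   T   T   T   T   T   F   T   F   T   T   T   T   T   T   F
  5   T   F   T   T   T   T   T   T   T   T   T   T   T   T   T   T   T   T

8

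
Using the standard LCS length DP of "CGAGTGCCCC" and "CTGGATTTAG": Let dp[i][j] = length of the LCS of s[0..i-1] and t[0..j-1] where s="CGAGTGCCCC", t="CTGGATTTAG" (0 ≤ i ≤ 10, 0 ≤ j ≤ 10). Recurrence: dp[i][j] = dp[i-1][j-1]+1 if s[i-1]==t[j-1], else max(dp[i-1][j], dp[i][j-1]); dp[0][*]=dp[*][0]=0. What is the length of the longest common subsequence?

   ''  C  T  G  G  A  T  T  T  A  G
''  0  0  0  0  0  0  0  0  0  0  0
 C  0  1  1  1  1  1  1  1  1  1  1
 G  0  1  1  2  2  2  2  2  2  2  2
 A  0  1  1  2  2  3  3  3  3  3  3
 G  0  1  1  2  3  3  3  3  3  3  4
 T  0  1  2  2  3  3  4  4  4  4  4
 G  0  1  2  3  3  3  4  4  4  4  5
 C  0  1  2  3  3  3  4  4  4  4  5
 C  0  1  2  3  3  3  4  4  4  4  5
 C  0  1  2  3  3  3  4  4  4  4  5
 C  0  1  2  3  3  3  4  4  4  4  5

5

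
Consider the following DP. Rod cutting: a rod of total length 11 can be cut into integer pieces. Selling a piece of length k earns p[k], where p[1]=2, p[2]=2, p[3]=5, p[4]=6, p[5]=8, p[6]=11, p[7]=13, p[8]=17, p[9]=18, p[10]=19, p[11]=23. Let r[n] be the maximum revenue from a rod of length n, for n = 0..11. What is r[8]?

17

   n    0    1    2    3    4    5    6    7    8    9   10   11
r[n]    0    2    4    6    8   10   12   14   17   19   21   23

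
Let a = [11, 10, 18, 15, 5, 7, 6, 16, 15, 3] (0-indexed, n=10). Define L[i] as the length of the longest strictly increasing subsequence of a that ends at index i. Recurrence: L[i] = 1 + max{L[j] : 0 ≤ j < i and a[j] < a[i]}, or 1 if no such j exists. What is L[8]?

   i    0    1    2    3    4    5    6    7    8    9
a[i]   11   10   18   15    5    7    6   16   15    3
L[i]    1    1    2    2    1    2    2    3    3    1

3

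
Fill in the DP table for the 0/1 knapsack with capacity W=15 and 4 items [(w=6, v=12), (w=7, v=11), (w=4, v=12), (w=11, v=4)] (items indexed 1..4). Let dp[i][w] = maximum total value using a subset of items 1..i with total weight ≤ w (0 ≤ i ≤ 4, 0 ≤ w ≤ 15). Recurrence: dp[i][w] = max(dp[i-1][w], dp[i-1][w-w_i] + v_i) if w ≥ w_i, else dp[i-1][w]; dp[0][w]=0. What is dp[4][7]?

12

i\w   0   1   2   3   4   5   6   7   8   9  10  11  12  13  14  15
  0   0   0   0   0   0   0   0   0   0   0   0   0   0   0   0   0
  1   0   0   0   0   0   0  12  12  12  12  12  12  12  12  12  12
  2   0   0   0   0   0   0  12  12  12  12  12  12  12  23  23  23
  3   0   0   0   0  12  12  12  12  12  12  24  24  24  24  24  24
  4   0   0   0   0  12  12  12  12  12  12  24  24  24  24  24  24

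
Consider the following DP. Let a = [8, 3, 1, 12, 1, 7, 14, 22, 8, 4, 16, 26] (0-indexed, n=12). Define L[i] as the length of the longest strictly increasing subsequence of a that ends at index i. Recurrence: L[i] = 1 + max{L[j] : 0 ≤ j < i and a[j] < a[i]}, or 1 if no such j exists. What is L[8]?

   i    0    1    2    3    4    5    6    7    8    9   10   11
a[i]    8    3    1   12    1    7   14   22    8    4   16   26
L[i]    1    1    1    2    1    2    3    4    3    2    4    5

3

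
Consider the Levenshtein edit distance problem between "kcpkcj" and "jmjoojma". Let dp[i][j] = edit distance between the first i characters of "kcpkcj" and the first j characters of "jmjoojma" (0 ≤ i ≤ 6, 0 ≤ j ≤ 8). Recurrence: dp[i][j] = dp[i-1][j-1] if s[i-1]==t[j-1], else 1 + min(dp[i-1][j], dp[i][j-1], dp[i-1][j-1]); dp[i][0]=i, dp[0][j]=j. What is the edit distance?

   ''  j  m  j  o  o  j  m  a
''  0  1  2  3  4  5  6  7  8
 k  1  1  2  3  4  5  6  7  8
 c  2  2  2  3  4  5  6  7  8
 p  3  3  3  3  4  5  6  7  8
 k  4  4  4  4  4  5  6  7  8
 c  5  5  5  5  5  5  6  7  8
 j  6  5  6  5  6  6  5  6  7

7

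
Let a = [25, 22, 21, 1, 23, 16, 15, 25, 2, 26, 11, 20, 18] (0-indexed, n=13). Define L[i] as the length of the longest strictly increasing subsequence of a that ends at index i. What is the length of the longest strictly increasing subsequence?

4

   i    0    1    2    3    4    5    6    7    8    9   10   11   12
a[i]   25   22   21    1   23   16   15   25    2   26   11   20   18
L[i]    1    1    1    1    2    2    2    3    2    4    3    4    4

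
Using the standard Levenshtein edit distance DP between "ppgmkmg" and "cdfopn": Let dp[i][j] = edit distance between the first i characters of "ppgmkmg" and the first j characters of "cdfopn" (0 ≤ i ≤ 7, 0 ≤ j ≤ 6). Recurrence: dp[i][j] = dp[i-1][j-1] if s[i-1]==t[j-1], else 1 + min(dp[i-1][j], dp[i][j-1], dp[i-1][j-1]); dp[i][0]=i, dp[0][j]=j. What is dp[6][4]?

6

   ''  c  d  f  o  p  n
''  0  1  2  3  4  5  6
 p  1  1  2  3  4  4  5
 p  2  2  2  3  4  4  5
 g  3  3  3  3  4  5  5
 m  4  4  4  4  4  5  6
 k  5  5  5  5  5  5  6
 m  6  6  6  6  6  6  6
 g  7  7  7  7  7  7  7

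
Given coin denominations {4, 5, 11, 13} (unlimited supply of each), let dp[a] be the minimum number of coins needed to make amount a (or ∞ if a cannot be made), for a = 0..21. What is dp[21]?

 a  0  1  2  3  4  5  6  7  8  9 10 11 12 13 14 15 16 17 18 19 20 21
dp  0  -  -  -  1  1  -  -  2  2  2  1  3  1  3  2  2  2  2  3  3  3
(- denotes ∞ / unreachable)

3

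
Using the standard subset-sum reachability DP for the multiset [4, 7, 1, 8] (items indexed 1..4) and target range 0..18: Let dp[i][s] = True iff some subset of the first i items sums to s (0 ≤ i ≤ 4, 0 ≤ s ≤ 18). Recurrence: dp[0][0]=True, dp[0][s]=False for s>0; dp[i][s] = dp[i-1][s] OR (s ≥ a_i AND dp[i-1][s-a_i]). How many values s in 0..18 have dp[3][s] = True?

8

i\s   0   1   2   3   4   5   6   7   8   9  10  11  12  13  14  15  16  17  18
  0   T   F   F   F   F   F   F   F   F   F   F   F   F   F   F   F   F   F   F
  1   T   F   F   F   T   F   F   F   F   F   F   F   F   F   F   F   F   F   F
  2   T   F   F   F   T   F   F   T   F   F   F   T   F   F   F   F   F   F   F
  3   T   T   F   F   T   T   F   T   T   F   F   T   T   F   F   F   F   F   F
  4   T   T   F   F   T   T   F   T   T   T   F   T   T   T   F   T   T   F   F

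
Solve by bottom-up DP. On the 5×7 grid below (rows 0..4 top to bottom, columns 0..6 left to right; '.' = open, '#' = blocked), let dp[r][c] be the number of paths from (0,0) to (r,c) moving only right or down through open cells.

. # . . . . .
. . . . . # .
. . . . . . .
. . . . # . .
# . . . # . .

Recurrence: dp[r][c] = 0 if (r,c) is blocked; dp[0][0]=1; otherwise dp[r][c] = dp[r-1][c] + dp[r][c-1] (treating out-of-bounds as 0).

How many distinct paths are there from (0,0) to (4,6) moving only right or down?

15

r\c   0   1   2   3   4   5   6
  0   1   0   0   0   0   0   0
  1   1   1   1   1   1   0   0
  2   1   2   3   4   5   5   5
  3   1   3   6  10   0   5  10
  4   0   3   9  19   0   5  15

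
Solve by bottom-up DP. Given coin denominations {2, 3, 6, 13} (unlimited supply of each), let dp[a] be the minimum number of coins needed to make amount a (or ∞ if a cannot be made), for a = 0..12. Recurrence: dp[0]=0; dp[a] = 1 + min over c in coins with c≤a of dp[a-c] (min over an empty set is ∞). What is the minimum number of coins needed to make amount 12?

2

 a  0  1  2  3  4  5  6  7  8  9 10 11 12
dp  0  -  1  1  2  2  1  3  2  2  3  3  2
(- denotes ∞ / unreachable)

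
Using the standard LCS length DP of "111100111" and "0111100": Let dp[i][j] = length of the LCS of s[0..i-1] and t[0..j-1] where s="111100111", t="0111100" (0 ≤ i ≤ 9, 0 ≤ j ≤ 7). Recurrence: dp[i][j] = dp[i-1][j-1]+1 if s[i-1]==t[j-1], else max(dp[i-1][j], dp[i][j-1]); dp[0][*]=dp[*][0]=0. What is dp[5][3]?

   ''  0  1  1  1  1  0  0
''  0  0  0  0  0  0  0  0
 1  0  0  1  1  1  1  1  1
 1  0  0  1  2  2  2  2  2
 1  0  0  1  2  3  3  3  3
 1  0  0  1  2  3  4  4  4
 0  0  1  1  2  3  4  5  5
 0  0  1  1  2  3  4  5  6
 1  0  1  2  2  3  4  5  6
 1  0  1  2  3  3  4  5  6
 1  0  1  2  3  4  4  5  6

2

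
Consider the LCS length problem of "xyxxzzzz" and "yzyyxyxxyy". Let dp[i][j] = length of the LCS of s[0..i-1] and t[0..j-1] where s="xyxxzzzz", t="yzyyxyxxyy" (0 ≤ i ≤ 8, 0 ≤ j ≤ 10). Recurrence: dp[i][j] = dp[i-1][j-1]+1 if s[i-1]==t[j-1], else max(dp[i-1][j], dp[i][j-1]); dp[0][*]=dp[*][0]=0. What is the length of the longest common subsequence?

   ''  y  z  y  y  x  y  x  x  y  y
''  0  0  0  0  0  0  0  0  0  0  0
 x  0  0  0  0  0  1  1  1  1  1  1
 y  0  1  1  1  1  1  2  2  2  2  2
 x  0  1  1  1  1  2  2  3  3  3  3
 x  0  1  1  1  1  2  2  3  4  4  4
 z  0  1  2  2  2  2  2  3  4  4  4
 z  0  1  2  2  2  2  2  3  4  4  4
 z  0  1  2  2  2  2  2  3  4  4  4
 z  0  1  2  2  2  2  2  3  4  4  4

4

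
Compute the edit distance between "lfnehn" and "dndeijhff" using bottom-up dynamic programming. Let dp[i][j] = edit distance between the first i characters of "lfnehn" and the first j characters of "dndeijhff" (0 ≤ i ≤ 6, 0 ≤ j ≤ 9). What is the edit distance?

7

   ''  d  n  d  e  i  j  h  f  f
''  0  1  2  3  4  5  6  7  8  9
 l  1  1  2  3  4  5  6  7  8  9
 f  2  2  2  3  4  5  6  7  7  8
 n  3  3  2  3  4  5  6  7  8  8
 e  4  4  3  3  3  4  5  6  7  8
 h  5  5  4  4  4  4  5  5  6  7
 n  6  6  5  5  5  5  5  6  6  7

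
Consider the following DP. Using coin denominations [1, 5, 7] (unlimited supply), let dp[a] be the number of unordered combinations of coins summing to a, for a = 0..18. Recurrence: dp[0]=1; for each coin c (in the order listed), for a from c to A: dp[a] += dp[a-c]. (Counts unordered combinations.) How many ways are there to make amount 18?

8

after  coin     0     1     2     3     4     5     6     7     8     9    10    11    12    13    14    15    16    17    18
          1     1     1     1     1     1     1     1     1     1     1     1     1     1     1     1     1     1     1     1
          5     1     1     1     1     1     2     2     2     2     2     3     3     3     3     3     4     4     4     4
          7     1     1     1     1     1     2     2     3     3     3     4     4     5     5     6     7     7     8     8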